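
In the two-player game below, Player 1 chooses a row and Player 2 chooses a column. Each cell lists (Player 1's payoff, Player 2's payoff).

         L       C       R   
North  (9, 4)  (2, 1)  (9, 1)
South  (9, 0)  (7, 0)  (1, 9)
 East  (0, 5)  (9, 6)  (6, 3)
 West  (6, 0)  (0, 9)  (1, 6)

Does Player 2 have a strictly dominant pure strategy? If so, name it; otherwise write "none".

none

L fails to dominate C at South (0=0).
C fails to dominate L at North (1<4).
R fails to dominate L at North (1<4).
No single strategy dominates all the others.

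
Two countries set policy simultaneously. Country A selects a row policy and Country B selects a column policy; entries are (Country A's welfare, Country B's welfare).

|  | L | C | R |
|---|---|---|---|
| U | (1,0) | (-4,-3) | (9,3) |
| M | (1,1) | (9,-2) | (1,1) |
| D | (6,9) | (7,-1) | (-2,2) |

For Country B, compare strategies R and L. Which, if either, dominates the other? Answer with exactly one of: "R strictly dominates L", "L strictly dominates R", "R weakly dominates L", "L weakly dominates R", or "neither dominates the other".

neither dominates the other

R's payoffs vs L's, by Country A's action — U: 3>0, M: 1=1, D: 2<9.
R does better at U but worse at D; neither strategy dominates the other.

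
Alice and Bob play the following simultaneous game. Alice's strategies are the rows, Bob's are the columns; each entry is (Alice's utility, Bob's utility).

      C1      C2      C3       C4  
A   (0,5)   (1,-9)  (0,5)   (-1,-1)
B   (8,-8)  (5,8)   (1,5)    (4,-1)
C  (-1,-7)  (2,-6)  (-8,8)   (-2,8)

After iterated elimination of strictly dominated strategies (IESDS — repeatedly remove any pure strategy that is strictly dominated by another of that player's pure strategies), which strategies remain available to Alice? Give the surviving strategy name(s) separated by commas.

Row A is eliminated: B beats it against every remaining column (C1: 8>0, C2: 5>1, C3: 1>0, C4: 4>-1).
Row C is eliminated: B beats it against every remaining column (C1: 8>-1, C2: 5>2, C3: 1>-8, C4: 4>-2).
Column C1 is eliminated: C2 beats it against every remaining row (B: 8>-8).
Bob's strategy C3 is strictly dominated by C2 (B: 8>5) and is removed.
Bob's strategy C4 is strictly dominated by C2 (B: 8>-1) and is removed.
Among the remaining strategies, none is strictly dominated by another pure strategy of the same player, so the elimination stops.
Surviving strategies — Alice: {B}; Bob: {C2}.

B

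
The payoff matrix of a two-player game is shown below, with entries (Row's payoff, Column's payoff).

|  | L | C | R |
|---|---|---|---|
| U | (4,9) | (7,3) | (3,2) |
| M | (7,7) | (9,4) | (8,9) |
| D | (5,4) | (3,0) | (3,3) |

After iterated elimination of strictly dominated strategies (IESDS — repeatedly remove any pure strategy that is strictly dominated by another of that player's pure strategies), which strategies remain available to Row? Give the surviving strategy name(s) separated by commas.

M

Row U is eliminated: M beats it against every remaining column (L: 7>4, C: 9>7, R: 8>3).
Row D is eliminated: M beats it against every remaining column (L: 7>5, C: 9>3, R: 8>3).
Column's strategy L is strictly dominated by R (M: 9>7) and is removed.
Column C is eliminated: R beats it against every remaining row (M: 9>4).
Among the remaining strategies, none is strictly dominated by another pure strategy of the same player, so the elimination stops.
Surviving strategies — Row: {M}; Column: {R}.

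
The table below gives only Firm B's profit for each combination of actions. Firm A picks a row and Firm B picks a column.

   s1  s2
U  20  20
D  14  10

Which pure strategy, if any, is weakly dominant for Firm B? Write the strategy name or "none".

s1 vs s2: U: 20=20, D: 14>10.
s1 is at least as good as every other strategy against every opponent action, so it is weakly dominant.

s1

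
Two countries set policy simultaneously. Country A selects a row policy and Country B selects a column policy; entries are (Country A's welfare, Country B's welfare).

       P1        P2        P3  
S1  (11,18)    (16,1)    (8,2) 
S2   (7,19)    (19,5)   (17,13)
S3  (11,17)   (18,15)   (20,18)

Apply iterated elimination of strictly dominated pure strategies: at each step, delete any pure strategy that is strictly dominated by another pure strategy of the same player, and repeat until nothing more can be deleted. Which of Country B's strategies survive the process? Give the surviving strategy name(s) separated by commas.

P1, P3

Column P2 is eliminated: P1 beats it against every remaining row (S1: 18>1, S2: 19>5, S3: 17>15).
Row S2 is eliminated: S3 beats it against every remaining column (P1: 11>7, P3: 20>17).
Among the remaining strategies, none is strictly dominated by another pure strategy of the same player, so the elimination stops.
Surviving strategies — Country A: {S1, S3}; Country B: {P1, P3}.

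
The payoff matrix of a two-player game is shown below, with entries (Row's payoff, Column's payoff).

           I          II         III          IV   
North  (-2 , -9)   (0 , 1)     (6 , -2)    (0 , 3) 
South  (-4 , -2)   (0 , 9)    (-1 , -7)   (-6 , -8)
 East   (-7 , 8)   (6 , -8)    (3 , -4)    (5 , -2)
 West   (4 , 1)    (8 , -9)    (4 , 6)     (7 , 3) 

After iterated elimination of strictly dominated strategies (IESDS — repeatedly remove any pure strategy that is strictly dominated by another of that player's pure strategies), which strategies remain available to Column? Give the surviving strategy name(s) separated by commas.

Row's strategy South is strictly dominated by West (I: 4>-4, II: 8>0, III: 4>-1, IV: 7>-6) and is removed.
Row East is eliminated: West beats it against every remaining column (I: 4>-7, II: 8>6, III: 4>3, IV: 7>5).
Column I is eliminated: III beats it against every remaining row (North: -2>-9, West: 6>1).
Column's strategy II is strictly dominated by IV (North: 3>1, West: 3>-9) and is removed.
Among the remaining strategies, none is strictly dominated by another pure strategy of the same player, so the elimination stops.
Surviving strategies — Row: {North, West}; Column: {III, IV}.

III, IV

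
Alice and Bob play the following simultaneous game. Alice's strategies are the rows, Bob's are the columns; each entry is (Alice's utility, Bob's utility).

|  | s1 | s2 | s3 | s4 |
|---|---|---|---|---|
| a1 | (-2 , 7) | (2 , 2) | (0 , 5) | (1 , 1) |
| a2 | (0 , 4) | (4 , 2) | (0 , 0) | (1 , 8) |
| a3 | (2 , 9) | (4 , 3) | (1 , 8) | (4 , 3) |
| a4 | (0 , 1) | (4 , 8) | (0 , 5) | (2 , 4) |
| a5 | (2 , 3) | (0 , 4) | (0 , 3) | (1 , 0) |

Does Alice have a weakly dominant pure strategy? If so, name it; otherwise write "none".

a3 vs a1: s1: 2>-2, s2: 4>2, s3: 1>0, s4: 4>1.
a3 vs a2: s1: 2>0, s2: 4=4, s3: 1>0, s4: 4>1.
a3 vs a4: s1: 2>0, s2: 4=4, s3: 1>0, s4: 4>2.
a3 vs a5: s1: 2=2, s2: 4>0, s3: 1>0, s4: 4>1.
a3 is at least as good as every other strategy against every opponent action, so it is weakly dominant.

a3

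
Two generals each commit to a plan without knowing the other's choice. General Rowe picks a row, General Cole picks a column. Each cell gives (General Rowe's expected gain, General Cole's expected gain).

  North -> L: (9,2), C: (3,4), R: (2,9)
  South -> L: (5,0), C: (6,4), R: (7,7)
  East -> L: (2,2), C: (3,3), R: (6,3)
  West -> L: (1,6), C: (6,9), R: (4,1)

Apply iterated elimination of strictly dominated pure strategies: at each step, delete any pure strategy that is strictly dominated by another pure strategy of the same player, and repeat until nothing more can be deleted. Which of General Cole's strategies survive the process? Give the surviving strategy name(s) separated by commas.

C, R

Row East is eliminated: South beats it against every remaining column (L: 5>2, C: 6>3, R: 7>6).
Column L is eliminated: C beats it against every remaining row (North: 4>2, South: 4>0, West: 9>6).
For General Rowe, South strictly dominates North on the remaining columns (C: 6>3, R: 7>2); eliminate North.
Among the remaining strategies, none is strictly dominated by another pure strategy of the same player, so the elimination stops.
Surviving strategies — General Rowe: {South, West}; General Cole: {C, R}.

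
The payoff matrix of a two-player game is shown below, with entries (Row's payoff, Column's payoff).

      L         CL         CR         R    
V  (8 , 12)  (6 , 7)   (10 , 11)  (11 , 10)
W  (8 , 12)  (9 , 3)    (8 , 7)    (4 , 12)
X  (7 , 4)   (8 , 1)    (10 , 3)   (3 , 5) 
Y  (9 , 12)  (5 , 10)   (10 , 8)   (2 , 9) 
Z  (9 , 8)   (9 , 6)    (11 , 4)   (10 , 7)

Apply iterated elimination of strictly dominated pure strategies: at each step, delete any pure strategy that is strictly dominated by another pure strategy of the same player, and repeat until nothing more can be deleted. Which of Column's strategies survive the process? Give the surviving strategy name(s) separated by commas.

Row's strategy X is strictly dominated by Z (L: 9>7, CL: 9>8, CR: 11>10, R: 10>3) and is removed.
Column CL is eliminated: L beats it against every remaining row (V: 12>7, W: 12>3, Y: 12>10, Z: 8>6).
Row W is eliminated: Z beats it against every remaining column (L: 9>8, CR: 11>8, R: 10>4).
For Column, L strictly dominates CR on the remaining rows (V: 12>11, Y: 12>8, Z: 8>4); eliminate CR.
Column R is eliminated: L beats it against every remaining row (V: 12>10, Y: 12>9, Z: 8>7).
Row's strategy V is strictly dominated by Y (L: 9>8) and is removed.
Among the remaining strategies, none is strictly dominated by another pure strategy of the same player, so the elimination stops.
Surviving strategies — Row: {Y, Z}; Column: {L}.

L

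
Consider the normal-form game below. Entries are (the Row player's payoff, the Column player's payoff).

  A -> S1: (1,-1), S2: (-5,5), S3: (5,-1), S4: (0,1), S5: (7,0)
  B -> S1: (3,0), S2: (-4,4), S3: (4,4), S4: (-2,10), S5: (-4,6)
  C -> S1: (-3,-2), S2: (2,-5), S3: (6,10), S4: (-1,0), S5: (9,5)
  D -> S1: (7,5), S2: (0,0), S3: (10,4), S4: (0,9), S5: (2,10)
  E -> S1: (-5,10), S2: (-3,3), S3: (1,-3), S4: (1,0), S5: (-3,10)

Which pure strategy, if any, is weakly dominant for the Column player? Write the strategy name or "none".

none

S1 fails to dominate S2 at A (-1<5).
S2 fails to dominate S1 at C (-5<-2).
S3 fails to dominate S1 at D (4<5).
S4 fails to dominate S1 at E (0<10).
S5 fails to dominate S2 at A (0<5).
No single strategy dominates all the others.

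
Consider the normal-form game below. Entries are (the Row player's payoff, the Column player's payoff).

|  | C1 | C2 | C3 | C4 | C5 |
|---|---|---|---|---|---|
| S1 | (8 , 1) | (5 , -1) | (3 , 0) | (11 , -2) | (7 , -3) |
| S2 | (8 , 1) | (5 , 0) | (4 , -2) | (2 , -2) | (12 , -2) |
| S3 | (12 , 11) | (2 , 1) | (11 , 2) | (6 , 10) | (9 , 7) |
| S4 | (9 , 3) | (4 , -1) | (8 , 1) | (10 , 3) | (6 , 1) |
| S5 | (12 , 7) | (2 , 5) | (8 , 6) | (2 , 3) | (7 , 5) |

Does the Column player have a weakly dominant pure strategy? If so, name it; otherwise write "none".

C1

C1 vs C2: S1: 1>-1, S2: 1>0, S3: 11>1, S4: 3>-1, S5: 7>5.
C1 vs C3: S1: 1>0, S2: 1>-2, S3: 11>2, S4: 3>1, S5: 7>6.
C1 vs C4: S1: 1>-2, S2: 1>-2, S3: 11>10, S4: 3=3, S5: 7>3.
C1 vs C5: S1: 1>-3, S2: 1>-2, S3: 11>7, S4: 3>1, S5: 7>5.
C1 is at least as good as every other strategy against every opponent action, so it is weakly dominant.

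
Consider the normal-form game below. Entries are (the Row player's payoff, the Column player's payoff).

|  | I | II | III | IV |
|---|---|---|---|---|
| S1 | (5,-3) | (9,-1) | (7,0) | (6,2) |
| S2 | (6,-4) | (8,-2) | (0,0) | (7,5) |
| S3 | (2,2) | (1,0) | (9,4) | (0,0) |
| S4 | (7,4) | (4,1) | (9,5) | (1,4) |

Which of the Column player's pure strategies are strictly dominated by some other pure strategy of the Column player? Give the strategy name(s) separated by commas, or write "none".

I, II

I is strictly dominated by III (S1: 0>-3, S2: 0>-4, S3: 4>2, S4: 5>4).
II: dominated, since III does at least as well everywhere (S1: 0>-1, S2: 0>-2, S3: 4>0, S4: 5>1).
Nothing dominates III: I at S1 (0>-3); II at S1 (0>-1); IV at S3 (4>0).
IV is not dominated — it holds its own against I at S1 (2>-3); II at S1 (2>-1); III at S1 (2>0).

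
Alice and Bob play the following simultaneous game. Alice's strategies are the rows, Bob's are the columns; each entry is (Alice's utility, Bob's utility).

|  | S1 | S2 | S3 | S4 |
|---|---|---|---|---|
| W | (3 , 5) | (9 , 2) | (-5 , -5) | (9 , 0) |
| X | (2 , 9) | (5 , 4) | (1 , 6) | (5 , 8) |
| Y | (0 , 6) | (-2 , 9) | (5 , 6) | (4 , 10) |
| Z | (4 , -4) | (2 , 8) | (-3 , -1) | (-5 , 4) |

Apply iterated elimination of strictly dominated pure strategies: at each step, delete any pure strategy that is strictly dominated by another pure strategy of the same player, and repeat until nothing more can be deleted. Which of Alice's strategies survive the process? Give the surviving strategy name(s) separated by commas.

For Bob, S4 strictly dominates S3 on the remaining rows (W: 0>-5, X: 8>6, Y: 10>6, Z: 4>-1); eliminate S3.
Alice's strategy X is strictly dominated by W (S1: 3>2, S2: 9>5, S4: 9>5) and is removed.
For Alice, W strictly dominates Y on the remaining columns (S1: 3>0, S2: 9>-2, S4: 9>4); eliminate Y.
For Bob, S2 strictly dominates S4 on the remaining rows (W: 2>0, Z: 8>4); eliminate S4.
Among the remaining strategies, none is strictly dominated by another pure strategy of the same player, so the elimination stops.
Surviving strategies — Alice: {W, Z}; Bob: {S1, S2}.

W, Z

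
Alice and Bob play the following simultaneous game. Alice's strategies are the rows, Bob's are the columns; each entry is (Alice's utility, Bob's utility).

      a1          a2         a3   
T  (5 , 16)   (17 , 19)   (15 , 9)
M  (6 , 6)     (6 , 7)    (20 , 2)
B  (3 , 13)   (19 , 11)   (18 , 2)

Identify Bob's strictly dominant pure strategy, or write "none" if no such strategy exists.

a1 fails to dominate a2 at T (16<19).
a2 fails to dominate a1 at B (11<13).
a3 fails to dominate a1 at T (9<16).
No single strategy dominates all the others.

none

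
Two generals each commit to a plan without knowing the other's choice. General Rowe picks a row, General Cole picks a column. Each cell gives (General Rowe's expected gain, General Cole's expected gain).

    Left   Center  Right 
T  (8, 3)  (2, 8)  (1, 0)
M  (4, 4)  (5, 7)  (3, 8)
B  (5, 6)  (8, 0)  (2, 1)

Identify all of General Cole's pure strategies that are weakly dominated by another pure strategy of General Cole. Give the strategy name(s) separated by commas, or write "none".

none

Nothing dominates Left: Center at B (6>0); Right at T (3>0).
Center is not dominated — it holds its own against Left at T (8>3); Right at T (8>0).
Right: no other strategy beats it everywhere (Left at M (8>4); Center at M (8>7)).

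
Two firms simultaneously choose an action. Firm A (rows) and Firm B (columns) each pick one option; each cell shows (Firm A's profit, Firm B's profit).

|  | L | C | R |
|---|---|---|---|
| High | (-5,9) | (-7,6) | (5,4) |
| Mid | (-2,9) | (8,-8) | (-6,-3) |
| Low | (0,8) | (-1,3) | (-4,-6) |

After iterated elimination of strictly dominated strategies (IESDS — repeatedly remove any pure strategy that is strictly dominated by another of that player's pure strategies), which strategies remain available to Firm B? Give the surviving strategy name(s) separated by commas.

For Firm B, L strictly dominates C on the remaining rows (High: 9>6, Mid: 9>-8, Low: 8>3); eliminate C.
For Firm A, Low strictly dominates Mid on the remaining columns (L: 0>-2, R: -4>-6); eliminate Mid.
Column R is eliminated: L beats it against every remaining row (High: 9>4, Low: 8>-6).
For Firm A, Low strictly dominates High on the remaining columns (L: 0>-5); eliminate High.
Among the remaining strategies, none is strictly dominated by another pure strategy of the same player, so the elimination stops.
Surviving strategies — Firm A: {Low}; Firm B: {L}.

L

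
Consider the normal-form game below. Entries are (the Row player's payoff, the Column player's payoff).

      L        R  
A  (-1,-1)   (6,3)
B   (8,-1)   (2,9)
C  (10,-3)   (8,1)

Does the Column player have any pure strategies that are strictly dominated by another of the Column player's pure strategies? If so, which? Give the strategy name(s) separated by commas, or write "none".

L

L is strictly dominated by R (A: 3>-1, B: 9>-1, C: 1>-3).
Nothing dominates R: L at A (3>-1).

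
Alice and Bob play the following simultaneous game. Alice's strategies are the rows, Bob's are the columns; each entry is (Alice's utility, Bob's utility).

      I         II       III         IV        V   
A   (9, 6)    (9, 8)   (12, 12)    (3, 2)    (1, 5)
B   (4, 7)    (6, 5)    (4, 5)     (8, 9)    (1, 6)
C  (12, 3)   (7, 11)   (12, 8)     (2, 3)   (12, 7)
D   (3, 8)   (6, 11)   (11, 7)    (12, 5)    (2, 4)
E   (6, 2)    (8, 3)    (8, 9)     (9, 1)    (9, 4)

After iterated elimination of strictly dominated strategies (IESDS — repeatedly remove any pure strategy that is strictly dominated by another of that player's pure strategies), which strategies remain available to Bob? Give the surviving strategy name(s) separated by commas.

Alice's strategy B is strictly dominated by E (I: 6>4, II: 8>6, III: 8>4, IV: 9>8, V: 9>1) and is removed.
Bob's strategy I is strictly dominated by II (A: 8>6, C: 11>3, D: 11>8, E: 3>2) and is removed.
Column IV is eliminated: II beats it against every remaining row (A: 8>2, C: 11>3, D: 11>5, E: 3>1).
For Alice, C strictly dominates D on the remaining columns (II: 7>6, III: 12>11, V: 12>2); eliminate D.
Column V is eliminated: III beats it against every remaining row (A: 12>5, C: 8>7, E: 9>4).
Row E is eliminated: A beats it against every remaining column (II: 9>8, III: 12>8).
Among the remaining strategies, none is strictly dominated by another pure strategy of the same player, so the elimination stops.
Surviving strategies — Alice: {A, C}; Bob: {II, III}.

II, III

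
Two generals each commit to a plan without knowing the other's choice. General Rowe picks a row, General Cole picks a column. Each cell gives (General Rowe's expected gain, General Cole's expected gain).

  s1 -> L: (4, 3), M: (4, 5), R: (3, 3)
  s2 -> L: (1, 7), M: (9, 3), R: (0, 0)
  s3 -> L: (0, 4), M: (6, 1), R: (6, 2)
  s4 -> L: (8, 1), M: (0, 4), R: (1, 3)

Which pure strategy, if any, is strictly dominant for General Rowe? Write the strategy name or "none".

s1 fails to dominate s2 at M (4<9).
s2 fails to dominate s1 at L (1<4).
s3 fails to dominate s1 at L (0<4).
s4 fails to dominate s1 at M (0<4).
No single strategy dominates all the others.

none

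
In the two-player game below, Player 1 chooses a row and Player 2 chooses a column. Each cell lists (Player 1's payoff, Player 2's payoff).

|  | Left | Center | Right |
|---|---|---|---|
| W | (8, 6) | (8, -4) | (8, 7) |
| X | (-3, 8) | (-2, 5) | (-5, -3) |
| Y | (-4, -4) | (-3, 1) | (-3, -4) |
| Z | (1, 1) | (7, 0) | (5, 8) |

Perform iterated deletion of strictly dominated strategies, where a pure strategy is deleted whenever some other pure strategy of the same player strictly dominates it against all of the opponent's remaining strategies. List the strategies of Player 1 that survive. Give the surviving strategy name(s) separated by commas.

Row X is eliminated: W beats it against every remaining column (Left: 8>-3, Center: 8>-2, Right: 8>-5).
Row Y is eliminated: W beats it against every remaining column (Left: 8>-4, Center: 8>-3, Right: 8>-3).
For Player 1, W strictly dominates Z on the remaining columns (Left: 8>1, Center: 8>7, Right: 8>5); eliminate Z.
Column Left is eliminated: Right beats it against every remaining row (W: 7>6).
Player 2's strategy Center is strictly dominated by Right (W: 7>-4) and is removed.
Among the remaining strategies, none is strictly dominated by another pure strategy of the same player, so the elimination stops.
Surviving strategies — Player 1: {W}; Player 2: {Right}.

W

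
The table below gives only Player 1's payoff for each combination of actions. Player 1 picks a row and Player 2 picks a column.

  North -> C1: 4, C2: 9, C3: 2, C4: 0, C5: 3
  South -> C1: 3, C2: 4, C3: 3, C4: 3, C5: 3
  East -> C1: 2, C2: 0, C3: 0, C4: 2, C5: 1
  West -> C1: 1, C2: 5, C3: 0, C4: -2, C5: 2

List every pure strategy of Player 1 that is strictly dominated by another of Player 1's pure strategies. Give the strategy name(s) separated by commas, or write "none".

Nothing dominates North: South at C1 (4>3); East at C1 (4>2); West at C1 (4>1).
South is not dominated — it holds its own against North at C3 (3>2); East at C1 (3>2); West at C1 (3>1).
East: dominated, since South does at least as well everywhere (C1: 3>2, C2: 4>0, C3: 3>0, C4: 3>2, C5: 3>1).
West: dominated, since North does at least as well everywhere (C1: 4>1, C2: 9>5, C3: 2>0, C4: 0>-2, C5: 3>2).

East, West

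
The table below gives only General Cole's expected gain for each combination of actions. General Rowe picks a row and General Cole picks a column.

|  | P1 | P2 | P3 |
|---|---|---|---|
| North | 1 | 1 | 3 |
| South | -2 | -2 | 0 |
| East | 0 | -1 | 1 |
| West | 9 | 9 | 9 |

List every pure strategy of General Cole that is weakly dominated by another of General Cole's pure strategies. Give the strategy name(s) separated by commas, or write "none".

P1, P2

P1: dominated, since P3 does at least as well everywhere (North: 3>1, South: 0>-2, East: 1>0, West: 9=9).
P2 is weakly dominated by P1 (North: 1=1, South: -2=-2, East: 0>-1, West: 9=9).
P3 is not dominated — it holds its own against P1 at North (3>1); P2 at North (3>1).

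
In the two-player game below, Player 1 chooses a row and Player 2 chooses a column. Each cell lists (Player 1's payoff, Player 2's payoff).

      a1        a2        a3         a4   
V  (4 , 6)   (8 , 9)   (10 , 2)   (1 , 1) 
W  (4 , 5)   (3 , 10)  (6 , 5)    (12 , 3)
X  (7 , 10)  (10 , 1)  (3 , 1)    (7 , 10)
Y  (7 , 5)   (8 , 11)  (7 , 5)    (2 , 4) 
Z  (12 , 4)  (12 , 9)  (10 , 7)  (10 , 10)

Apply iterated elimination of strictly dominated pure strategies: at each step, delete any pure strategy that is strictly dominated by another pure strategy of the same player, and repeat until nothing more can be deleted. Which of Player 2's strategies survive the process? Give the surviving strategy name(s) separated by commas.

a2, a4

Row X is eliminated: Z beats it against every remaining column (a1: 12>7, a2: 12>10, a3: 10>3, a4: 10>7).
Player 1's strategy Y is strictly dominated by Z (a1: 12>7, a2: 12>8, a3: 10>7, a4: 10>2) and is removed.
Column a1 is eliminated: a2 beats it against every remaining row (V: 9>6, W: 10>5, Z: 9>4).
Player 2's strategy a3 is strictly dominated by a2 (V: 9>2, W: 10>5, Z: 9>7) and is removed.
Row V is eliminated: Z beats it against every remaining column (a2: 12>8, a4: 10>1).
Among the remaining strategies, none is strictly dominated by another pure strategy of the same player, so the elimination stops.
Surviving strategies — Player 1: {W, Z}; Player 2: {a2, a4}.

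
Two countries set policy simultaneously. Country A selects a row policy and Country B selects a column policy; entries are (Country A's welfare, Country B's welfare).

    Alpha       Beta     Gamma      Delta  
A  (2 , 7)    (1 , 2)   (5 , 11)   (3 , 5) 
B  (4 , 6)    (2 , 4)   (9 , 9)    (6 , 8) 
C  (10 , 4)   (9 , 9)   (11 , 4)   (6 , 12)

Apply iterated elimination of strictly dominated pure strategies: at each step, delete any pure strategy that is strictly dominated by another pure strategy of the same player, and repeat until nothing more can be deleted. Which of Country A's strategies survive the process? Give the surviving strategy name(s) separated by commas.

B, C

Row A is eliminated: B beats it against every remaining column (Alpha: 4>2, Beta: 2>1, Gamma: 9>5, Delta: 6>3).
Column Alpha is eliminated: Delta beats it against every remaining row (B: 8>6, C: 12>4).
For Country B, Delta strictly dominates Beta on the remaining rows (B: 8>4, C: 12>9); eliminate Beta.
Among the remaining strategies, none is strictly dominated by another pure strategy of the same player, so the elimination stops.
Surviving strategies — Country A: {B, C}; Country B: {Gamma, Delta}.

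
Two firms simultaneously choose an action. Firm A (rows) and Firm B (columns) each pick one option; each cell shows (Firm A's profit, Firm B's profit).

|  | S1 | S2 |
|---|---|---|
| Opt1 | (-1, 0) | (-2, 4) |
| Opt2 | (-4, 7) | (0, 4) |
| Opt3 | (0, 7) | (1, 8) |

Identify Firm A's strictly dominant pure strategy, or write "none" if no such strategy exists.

Opt3

Opt3 vs Opt1: S1: 0>-1, S2: 1>-2.
Opt3 vs Opt2: S1: 0>-4, S2: 1>0.
Opt3 strictly beats every other strategy against every opponent action, so it is strictly dominant.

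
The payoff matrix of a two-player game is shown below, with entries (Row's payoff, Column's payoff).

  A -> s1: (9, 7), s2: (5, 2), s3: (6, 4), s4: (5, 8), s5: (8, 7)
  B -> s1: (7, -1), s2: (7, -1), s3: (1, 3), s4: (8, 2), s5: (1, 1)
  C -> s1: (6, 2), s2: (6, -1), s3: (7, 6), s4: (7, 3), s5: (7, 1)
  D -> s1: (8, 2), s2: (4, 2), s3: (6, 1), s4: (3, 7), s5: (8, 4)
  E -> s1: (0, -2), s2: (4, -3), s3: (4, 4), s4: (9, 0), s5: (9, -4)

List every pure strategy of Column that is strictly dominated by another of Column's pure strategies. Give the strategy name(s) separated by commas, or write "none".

s1: dominated, since s4 does at least as well everywhere (A: 8>7, B: 2>-1, C: 3>2, D: 7>2, E: 0>-2).
s2: dominated, since s4 does at least as well everywhere (A: 8>2, B: 2>-1, C: 3>-1, D: 7>2, E: 0>-3).
Nothing dominates s3: s1 at B (3>-1); s2 at A (4>2); s4 at B (3>2); s5 at B (3>1).
s4: no other strategy beats it everywhere (s1 at A (8>7); s2 at A (8>2); s3 at A (8>4); s5 at A (8>7)).
s5 is strictly dominated by s4 (A: 8>7, B: 2>1, C: 3>1, D: 7>4, E: 0>-4).

s1, s2, s5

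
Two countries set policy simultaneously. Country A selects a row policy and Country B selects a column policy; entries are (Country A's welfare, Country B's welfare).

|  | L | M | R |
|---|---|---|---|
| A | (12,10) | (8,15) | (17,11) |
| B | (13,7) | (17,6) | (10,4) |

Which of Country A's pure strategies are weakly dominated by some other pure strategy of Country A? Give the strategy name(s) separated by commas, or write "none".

none

A: no other strategy beats it everywhere (B at R (17>10)).
B: no other strategy beats it everywhere (A at L (13>12)).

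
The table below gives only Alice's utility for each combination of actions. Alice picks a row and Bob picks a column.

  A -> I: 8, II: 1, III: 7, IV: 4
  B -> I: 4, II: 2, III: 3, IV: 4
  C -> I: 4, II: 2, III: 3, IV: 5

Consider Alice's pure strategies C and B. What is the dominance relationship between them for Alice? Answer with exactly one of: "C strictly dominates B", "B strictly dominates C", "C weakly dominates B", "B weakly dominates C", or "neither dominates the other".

C's payoffs vs B's, by Bob's action — I: 4=4, II: 2=2, III: 3=3, IV: 5>4.
C is at least as good everywhere and strictly better somewhere (tied only at I, II, III), so C weakly but not strictly dominates B.

C weakly dominates B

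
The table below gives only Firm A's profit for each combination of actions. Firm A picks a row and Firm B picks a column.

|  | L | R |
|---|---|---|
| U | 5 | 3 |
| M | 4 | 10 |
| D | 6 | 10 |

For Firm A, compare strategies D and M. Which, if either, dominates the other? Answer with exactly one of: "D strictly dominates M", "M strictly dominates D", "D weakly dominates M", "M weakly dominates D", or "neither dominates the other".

Compare D to M across every action of Firm B: L: 6>4, R: 10=10.
D is at least as good everywhere and strictly better somewhere (tied only at R), so D weakly but not strictly dominates M.

D weakly dominates M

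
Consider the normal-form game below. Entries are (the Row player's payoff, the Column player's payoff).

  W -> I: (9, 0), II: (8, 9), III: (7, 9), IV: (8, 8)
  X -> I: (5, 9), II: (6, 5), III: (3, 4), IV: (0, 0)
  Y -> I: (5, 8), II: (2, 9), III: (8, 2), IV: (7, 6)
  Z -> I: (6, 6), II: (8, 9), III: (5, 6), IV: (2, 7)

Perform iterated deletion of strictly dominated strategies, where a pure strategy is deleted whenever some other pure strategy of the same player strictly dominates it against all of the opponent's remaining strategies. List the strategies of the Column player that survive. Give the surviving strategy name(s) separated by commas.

II, III

For the Row player, W strictly dominates X on the remaining columns (I: 9>5, II: 8>6, III: 7>3, IV: 8>0); eliminate X.
The Column player's strategy I is strictly dominated by II (W: 9>0, Y: 9>8, Z: 9>6) and is removed.
Column IV is eliminated: II beats it against every remaining row (W: 9>8, Y: 9>6, Z: 9>7).
Among the remaining strategies, none is strictly dominated by another pure strategy of the same player, so the elimination stops.
Surviving strategies — the Row player: {W, Y, Z}; the Column player: {II, III}.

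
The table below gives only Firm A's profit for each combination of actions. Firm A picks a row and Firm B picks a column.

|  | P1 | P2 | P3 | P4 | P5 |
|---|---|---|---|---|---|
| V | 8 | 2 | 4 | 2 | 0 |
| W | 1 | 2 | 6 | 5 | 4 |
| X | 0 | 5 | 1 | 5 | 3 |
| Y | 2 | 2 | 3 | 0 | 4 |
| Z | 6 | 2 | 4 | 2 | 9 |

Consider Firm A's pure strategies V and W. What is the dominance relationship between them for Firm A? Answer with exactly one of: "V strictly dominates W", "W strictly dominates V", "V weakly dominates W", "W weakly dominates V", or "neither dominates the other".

V's payoffs vs W's, by Firm B's action — P1: 8>1, P2: 2=2, P3: 4<6, P4: 2<5, P5: 0<4.
V does better at P1 but worse at P3, P4, P5; neither strategy dominates the other.

neither dominates the other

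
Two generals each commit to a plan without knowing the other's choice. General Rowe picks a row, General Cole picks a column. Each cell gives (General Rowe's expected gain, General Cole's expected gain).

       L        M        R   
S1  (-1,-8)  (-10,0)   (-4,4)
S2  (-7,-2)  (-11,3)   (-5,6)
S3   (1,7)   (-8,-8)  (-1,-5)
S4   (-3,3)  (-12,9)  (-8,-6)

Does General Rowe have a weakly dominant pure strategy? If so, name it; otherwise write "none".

S3 vs S1: L: 1>-1, M: -8>-10, R: -1>-4.
S3 vs S2: L: 1>-7, M: -8>-11, R: -1>-5.
S3 vs S4: L: 1>-3, M: -8>-12, R: -1>-8.
S3 is at least as good as every other strategy against every opponent action, so it is weakly dominant.

S3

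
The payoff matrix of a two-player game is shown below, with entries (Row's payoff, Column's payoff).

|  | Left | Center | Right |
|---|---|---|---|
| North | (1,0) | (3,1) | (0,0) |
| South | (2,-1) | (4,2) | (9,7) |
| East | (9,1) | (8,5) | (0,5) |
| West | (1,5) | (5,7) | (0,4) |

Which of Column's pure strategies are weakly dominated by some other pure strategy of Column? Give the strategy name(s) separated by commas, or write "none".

Left

Left is weakly dominated by Center (North: 1>0, South: 2>-1, East: 5>1, West: 7>5).
Nothing dominates Center: Left at North (1>0); Right at North (1>0).
Right is not dominated — it holds its own against Left at South (7>-1); Center at South (7>2).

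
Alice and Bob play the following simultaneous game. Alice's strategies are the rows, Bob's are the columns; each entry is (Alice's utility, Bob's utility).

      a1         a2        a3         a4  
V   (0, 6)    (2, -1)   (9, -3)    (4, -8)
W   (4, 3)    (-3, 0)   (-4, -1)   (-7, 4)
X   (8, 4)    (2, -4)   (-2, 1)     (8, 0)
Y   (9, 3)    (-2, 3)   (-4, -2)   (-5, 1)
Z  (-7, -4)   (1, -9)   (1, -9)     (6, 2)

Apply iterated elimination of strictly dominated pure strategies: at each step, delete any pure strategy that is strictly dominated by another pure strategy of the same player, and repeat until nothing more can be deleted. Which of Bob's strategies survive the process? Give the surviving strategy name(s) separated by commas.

a1, a2

For Alice, X strictly dominates W on the remaining columns (a1: 8>4, a2: 2>-3, a3: -2>-4, a4: 8>-7); eliminate W.
For Bob, a1 strictly dominates a3 on the remaining rows (V: 6>-3, X: 4>1, Y: 3>-2, Z: -4>-9); eliminate a3.
For Alice, X strictly dominates Z on the remaining columns (a1: 8>-7, a2: 2>1, a4: 8>6); eliminate Z.
For Bob, a1 strictly dominates a4 on the remaining rows (V: 6>-8, X: 4>0, Y: 3>1); eliminate a4.
Among the remaining strategies, none is strictly dominated by another pure strategy of the same player, so the elimination stops.
Surviving strategies — Alice: {V, X, Y}; Bob: {a1, a2}.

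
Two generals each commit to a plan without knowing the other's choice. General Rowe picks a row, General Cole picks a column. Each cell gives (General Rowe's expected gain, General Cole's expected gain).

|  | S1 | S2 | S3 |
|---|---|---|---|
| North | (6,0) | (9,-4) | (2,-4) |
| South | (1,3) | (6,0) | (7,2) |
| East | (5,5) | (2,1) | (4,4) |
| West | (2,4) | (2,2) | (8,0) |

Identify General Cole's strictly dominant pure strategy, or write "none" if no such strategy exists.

S1

S1 vs S2: North: 0>-4, South: 3>0, East: 5>1, West: 4>2.
S1 vs S3: North: 0>-4, South: 3>2, East: 5>4, West: 4>0.
S1 strictly beats every other strategy against every opponent action, so it is strictly dominant.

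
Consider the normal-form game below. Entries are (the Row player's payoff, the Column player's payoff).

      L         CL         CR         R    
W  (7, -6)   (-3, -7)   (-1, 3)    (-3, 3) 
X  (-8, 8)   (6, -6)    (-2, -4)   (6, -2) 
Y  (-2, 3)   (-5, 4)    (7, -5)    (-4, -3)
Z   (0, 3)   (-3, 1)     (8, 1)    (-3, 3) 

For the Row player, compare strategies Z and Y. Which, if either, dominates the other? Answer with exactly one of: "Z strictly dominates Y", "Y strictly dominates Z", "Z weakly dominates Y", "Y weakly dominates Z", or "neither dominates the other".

Compare Z to Y across each choice by the Column player: L: 0>-2, CL: -3>-5, CR: 8>7, R: -3>-4.
Z gives a strictly higher payoff against each choice by the Column player, so Z strictly dominates Y.

Z strictly dominates Y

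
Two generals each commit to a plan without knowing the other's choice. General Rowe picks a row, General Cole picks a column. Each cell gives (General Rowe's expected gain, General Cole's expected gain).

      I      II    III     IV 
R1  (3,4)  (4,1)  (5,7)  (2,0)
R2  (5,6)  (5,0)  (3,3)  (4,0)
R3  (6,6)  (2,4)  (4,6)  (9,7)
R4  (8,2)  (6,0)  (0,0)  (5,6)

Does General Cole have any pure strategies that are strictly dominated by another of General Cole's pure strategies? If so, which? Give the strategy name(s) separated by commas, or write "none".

I: no other strategy beats it everywhere (II at R1 (4>1); III at R2 (6>3); IV at R1 (4>0)).
I strictly dominates II — R1: 4>1, R2: 6>0, R3: 6>4, R4: 2>0.
III is not dominated — it holds its own against I at R1 (7>4); II at R1 (7>1); IV at R1 (7>0).
Nothing dominates IV: I at R3 (7>6); II at R2 (0=0); III at R3 (7>6).

II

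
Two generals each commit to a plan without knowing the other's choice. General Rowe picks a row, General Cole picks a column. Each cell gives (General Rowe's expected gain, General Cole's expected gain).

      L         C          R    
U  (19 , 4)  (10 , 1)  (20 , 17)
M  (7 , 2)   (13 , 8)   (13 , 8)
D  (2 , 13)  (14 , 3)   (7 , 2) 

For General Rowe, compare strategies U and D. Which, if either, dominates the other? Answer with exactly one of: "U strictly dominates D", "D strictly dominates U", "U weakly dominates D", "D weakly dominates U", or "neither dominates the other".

U's payoffs vs D's, by General Cole's action — L: 19>2, C: 10<14, R: 20>7.
U does better at L, R but worse at C; neither strategy dominates the other.

neither dominates the other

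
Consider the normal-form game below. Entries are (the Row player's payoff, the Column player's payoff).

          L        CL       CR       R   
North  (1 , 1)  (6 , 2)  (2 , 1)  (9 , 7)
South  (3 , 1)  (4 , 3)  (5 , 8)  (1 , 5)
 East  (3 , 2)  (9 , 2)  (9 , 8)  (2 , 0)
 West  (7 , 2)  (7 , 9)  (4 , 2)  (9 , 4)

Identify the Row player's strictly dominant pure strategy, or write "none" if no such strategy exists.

none

North fails to dominate South at L (1<3).
South fails to dominate North at CL (4<6).
East fails to dominate North at R (2<9).
West fails to dominate North at R (9=9).
No single strategy dominates all the others.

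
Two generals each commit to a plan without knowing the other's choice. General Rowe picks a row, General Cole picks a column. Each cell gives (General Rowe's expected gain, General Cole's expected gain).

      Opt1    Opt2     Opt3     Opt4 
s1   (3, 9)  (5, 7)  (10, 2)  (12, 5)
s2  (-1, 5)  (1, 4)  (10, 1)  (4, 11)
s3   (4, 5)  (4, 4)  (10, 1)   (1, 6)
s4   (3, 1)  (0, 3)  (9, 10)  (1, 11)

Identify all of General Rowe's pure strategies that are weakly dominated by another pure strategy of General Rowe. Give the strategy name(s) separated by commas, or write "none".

s2, s4

s1 is not dominated — it holds its own against s2 at Opt1 (3>-1); s3 at Opt2 (5>4); s4 at Opt2 (5>0).
s2: dominated, since s1 does at least as well everywhere (Opt1: 3>-1, Opt2: 5>1, Opt3: 10=10, Opt4: 12>4).
s3: no other strategy beats it everywhere (s1 at Opt1 (4>3); s2 at Opt1 (4>-1); s4 at Opt1 (4>3)).
s1 weakly dominates s4 — Opt1: 3=3, Opt2: 5>0, Opt3: 10>9, Opt4: 12>1.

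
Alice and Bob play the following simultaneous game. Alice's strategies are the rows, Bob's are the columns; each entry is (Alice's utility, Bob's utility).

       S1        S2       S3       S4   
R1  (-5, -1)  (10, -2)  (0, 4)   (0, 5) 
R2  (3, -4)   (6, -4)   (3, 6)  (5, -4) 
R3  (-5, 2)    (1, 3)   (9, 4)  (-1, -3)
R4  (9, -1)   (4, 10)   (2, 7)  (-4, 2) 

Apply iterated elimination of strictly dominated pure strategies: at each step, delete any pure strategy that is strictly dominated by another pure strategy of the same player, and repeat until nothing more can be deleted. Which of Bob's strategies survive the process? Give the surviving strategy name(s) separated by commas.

For Bob, S3 strictly dominates S1 on the remaining rows (R1: 4>-1, R2: 6>-4, R3: 4>2, R4: 7>-1); eliminate S1.
Alice's strategy R4 is strictly dominated by R2 (S2: 6>4, S3: 3>2, S4: 5>-4) and is removed.
For Bob, S3 strictly dominates S2 on the remaining rows (R1: 4>-2, R2: 6>-4, R3: 4>3); eliminate S2.
For Alice, R2 strictly dominates R1 on the remaining columns (S3: 3>0, S4: 5>0); eliminate R1.
Bob's strategy S4 is strictly dominated by S3 (R2: 6>-4, R3: 4>-3) and is removed.
For Alice, R3 strictly dominates R2 on the remaining columns (S3: 9>3); eliminate R2.
Among the remaining strategies, none is strictly dominated by another pure strategy of the same player, so the elimination stops.
Surviving strategies — Alice: {R3}; Bob: {S3}.

S3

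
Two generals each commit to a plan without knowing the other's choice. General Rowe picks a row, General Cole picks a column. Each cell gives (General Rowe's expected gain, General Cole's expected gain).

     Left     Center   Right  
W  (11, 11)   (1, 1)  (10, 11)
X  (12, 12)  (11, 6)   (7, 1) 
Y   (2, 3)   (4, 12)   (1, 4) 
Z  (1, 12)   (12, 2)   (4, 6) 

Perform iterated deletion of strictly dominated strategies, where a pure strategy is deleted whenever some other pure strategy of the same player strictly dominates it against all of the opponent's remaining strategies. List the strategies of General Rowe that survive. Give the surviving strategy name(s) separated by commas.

General Rowe's strategy Y is strictly dominated by X (Left: 12>2, Center: 11>4, Right: 7>1) and is removed.
General Cole's strategy Center is strictly dominated by Left (W: 11>1, X: 12>6, Z: 12>2) and is removed.
General Rowe's strategy Z is strictly dominated by W (Left: 11>1, Right: 10>4) and is removed.
Among the remaining strategies, none is strictly dominated by another pure strategy of the same player, so the elimination stops.
Surviving strategies — General Rowe: {W, X}; General Cole: {Left, Right}.

W, X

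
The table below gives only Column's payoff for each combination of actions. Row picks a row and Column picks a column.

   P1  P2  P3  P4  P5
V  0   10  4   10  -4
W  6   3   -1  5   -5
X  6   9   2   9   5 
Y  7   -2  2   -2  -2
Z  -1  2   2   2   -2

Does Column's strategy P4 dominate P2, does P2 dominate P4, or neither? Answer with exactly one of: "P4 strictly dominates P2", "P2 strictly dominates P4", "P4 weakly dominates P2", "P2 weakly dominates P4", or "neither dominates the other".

P4's payoffs vs P2's, by Row's action — V: 10=10, W: 5>3, X: 9=9, Y: -2=-2, Z: 2=2.
P4 is at least as good everywhere and strictly better somewhere (tied only at V, X, Y, Z), so P4 weakly but not strictly dominates P2.

P4 weakly dominates P2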